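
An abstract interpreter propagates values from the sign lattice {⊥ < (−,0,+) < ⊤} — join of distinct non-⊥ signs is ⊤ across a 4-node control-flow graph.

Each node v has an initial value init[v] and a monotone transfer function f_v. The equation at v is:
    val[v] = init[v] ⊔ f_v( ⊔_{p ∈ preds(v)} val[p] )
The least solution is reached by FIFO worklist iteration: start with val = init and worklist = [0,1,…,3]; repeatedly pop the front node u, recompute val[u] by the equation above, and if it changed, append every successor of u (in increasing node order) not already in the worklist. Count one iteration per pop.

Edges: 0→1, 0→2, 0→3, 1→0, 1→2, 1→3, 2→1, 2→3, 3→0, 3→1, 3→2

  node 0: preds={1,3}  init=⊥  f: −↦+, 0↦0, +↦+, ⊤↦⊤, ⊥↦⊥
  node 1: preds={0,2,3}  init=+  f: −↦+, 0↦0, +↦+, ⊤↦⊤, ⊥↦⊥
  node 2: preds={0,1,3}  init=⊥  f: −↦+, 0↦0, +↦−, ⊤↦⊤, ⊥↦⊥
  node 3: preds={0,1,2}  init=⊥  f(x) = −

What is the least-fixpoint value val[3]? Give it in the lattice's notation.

Worklist (9 pops):
  #1 pop 0: in=+ → + (was ⊥); enqueue []
  #2 pop 1: in=+ → + (no change)
  #3 pop 2: in=+ → − (was ⊥); enqueue [1]
  #4 pop 3: in=⊤ → − (was ⊥); enqueue [0,2]
  #5 pop 1: in=⊤ → ⊤ (was +); enqueue [3]
  #6 pop 0: in=⊤ → ⊤ (was +); enqueue [1]
  #7 pop 2: in=⊤ → ⊤ (was −); enqueue []
  #8 pop 3: in=⊤ → − (no change)
  #9 pop 1: in=⊤ → ⊤ (no change)

Fixpoint:
  val[0] = ⊤
  val[1] = ⊤
  val[2] = ⊤
  val[3] = −

−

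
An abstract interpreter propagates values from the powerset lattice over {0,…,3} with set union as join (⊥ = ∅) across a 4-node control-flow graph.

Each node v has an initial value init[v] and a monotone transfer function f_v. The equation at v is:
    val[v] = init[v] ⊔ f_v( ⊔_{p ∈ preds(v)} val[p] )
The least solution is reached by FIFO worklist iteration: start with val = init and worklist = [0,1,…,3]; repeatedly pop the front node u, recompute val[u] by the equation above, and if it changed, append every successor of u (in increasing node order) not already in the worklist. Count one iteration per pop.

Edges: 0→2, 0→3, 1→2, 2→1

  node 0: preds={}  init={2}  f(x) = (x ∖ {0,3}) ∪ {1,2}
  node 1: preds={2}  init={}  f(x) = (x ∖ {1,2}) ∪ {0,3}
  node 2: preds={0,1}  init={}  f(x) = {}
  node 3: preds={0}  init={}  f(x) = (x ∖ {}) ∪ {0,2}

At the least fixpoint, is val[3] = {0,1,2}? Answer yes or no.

Trace (4 dequeues):
  [1] u=0 | in {} | out {1,2} | prev {2} | push {}
  [2] u=1 | in {} | out {0,3} | prev {} | push {}
  [3] u=2 | in {0,1,2,3} | out {} | ==
  [4] u=3 | in {1,2} | out {0,1,2} | prev {} | push {}

Converged values:
  [0] {1,2}
  [1] {0,3}
  [2] {}
  [3] {0,1,2}

yes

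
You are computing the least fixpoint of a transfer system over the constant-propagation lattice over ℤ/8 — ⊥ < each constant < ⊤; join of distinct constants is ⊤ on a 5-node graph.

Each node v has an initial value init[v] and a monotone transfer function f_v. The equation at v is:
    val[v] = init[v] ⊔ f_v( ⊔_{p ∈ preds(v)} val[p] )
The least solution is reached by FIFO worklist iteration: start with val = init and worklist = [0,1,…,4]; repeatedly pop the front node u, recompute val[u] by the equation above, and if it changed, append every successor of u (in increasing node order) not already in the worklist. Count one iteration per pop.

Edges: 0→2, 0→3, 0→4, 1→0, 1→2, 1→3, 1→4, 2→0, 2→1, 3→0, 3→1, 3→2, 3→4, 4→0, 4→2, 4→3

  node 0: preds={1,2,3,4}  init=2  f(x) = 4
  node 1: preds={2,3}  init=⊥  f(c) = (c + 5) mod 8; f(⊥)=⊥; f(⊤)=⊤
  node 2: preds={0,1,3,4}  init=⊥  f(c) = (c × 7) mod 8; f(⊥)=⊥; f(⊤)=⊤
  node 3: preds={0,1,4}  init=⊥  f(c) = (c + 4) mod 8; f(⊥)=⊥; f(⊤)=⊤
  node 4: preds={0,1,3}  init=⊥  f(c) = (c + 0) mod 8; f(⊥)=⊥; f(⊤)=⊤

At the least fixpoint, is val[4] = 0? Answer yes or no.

Iteration log — 11 steps:
  step 1. node 0  ⊔preds=⊥  new=⊤  old=2  +wl: 
  step 2. node 1  ⊔preds=⊥  new=⊥  stable
  step 3. node 2  ⊔preds=⊤  new=⊤  old=⊥  +wl: 0,1
  step 4. node 3  ⊔preds=⊤  new=⊤  old=⊥  +wl: 2
  step 5. node 4  ⊔preds=⊤  new=⊤  old=⊥  +wl: 3
  step 6. node 0  ⊔preds=⊤  new=⊤  stable
  step 7. node 1  ⊔preds=⊤  new=⊤  old=⊥  +wl: 0,4
  step 8. node 2  ⊔preds=⊤  new=⊤  stable
  step 9. node 3  ⊔preds=⊤  new=⊤  stable
  step 10. node 0  ⊔preds=⊤  new=⊤  stable
  step 11. node 4  ⊔preds=⊤  new=⊤  stable

Least fixpoint reached:
  node 0: ⊤
  node 1: ⊤
  node 2: ⊤
  node 3: ⊤
  node 4: ⊤

no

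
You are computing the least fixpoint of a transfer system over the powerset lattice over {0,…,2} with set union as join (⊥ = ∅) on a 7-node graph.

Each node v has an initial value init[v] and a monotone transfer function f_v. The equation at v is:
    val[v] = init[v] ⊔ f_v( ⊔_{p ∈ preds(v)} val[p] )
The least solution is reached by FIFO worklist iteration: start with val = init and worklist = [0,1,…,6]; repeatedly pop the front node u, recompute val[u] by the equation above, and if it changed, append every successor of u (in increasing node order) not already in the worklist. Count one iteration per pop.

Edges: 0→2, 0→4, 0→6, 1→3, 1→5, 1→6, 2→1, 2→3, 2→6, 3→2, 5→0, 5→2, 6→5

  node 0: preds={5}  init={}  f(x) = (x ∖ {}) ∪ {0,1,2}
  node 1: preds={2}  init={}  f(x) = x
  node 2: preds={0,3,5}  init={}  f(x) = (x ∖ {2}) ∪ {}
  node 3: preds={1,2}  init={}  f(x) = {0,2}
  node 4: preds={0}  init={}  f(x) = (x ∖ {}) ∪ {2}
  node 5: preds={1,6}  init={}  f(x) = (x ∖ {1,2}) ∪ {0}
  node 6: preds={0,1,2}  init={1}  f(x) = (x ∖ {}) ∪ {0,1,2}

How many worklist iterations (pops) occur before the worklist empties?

13

Trace (13 dequeues):
  [1] u=0 | in {} | out {0,1,2} | prev {} | push {}
  [2] u=1 | in {} | out {} | ==
  [3] u=2 | in {0,1,2} | out {0,1} | prev {} | push {1}
  [4] u=3 | in {0,1} | out {0,2} | prev {} | push {2}
  [5] u=4 | in {0,1,2} | out {0,1,2} | prev {} | push {}
  [6] u=5 | in {1} | out {0} | prev {} | push {0}
  [7] u=6 | in {0,1,2} | out {0,1,2} | prev {1} | push {5}
  [8] u=1 | in {0,1} | out {0,1} | prev {} | push {3,6}
  [9] u=2 | in {0,1,2} | out {0,1} | ==
  [10] u=0 | in {0} | out {0,1,2} | ==
  [11] u=5 | in {0,1,2} | out {0} | ==
  [12] u=3 | in {0,1} | out {0,2} | ==
  [13] u=6 | in {0,1,2} | out {0,1,2} | ==

Converged values:
  [0] {0,1,2}
  [1] {0,1}
  [2] {0,1}
  [3] {0,2}
  [4] {0,1,2}
  [5] {0}
  [6] {0,1,2}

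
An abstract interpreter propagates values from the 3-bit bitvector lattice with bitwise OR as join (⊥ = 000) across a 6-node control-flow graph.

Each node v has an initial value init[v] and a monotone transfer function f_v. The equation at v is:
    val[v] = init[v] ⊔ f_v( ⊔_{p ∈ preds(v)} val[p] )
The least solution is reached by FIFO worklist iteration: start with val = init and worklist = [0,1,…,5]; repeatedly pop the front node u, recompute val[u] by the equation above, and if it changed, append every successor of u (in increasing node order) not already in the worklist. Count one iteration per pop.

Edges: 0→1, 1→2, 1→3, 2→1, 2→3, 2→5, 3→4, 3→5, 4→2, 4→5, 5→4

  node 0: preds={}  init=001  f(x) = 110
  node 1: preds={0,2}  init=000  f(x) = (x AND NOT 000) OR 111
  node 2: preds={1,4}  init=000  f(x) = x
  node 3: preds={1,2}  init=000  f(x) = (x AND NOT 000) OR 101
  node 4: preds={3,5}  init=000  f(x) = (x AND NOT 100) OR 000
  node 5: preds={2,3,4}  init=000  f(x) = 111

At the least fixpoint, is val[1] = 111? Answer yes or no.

yes

Iteration log — 9 steps:
  step 1. node 0  ⊔preds=000  new=111  old=001  +wl: 
  step 2. node 1  ⊔preds=111  new=111  old=000  +wl: 
  step 3. node 2  ⊔preds=111  new=111  old=000  +wl: 1
  step 4. node 3  ⊔preds=111  new=111  old=000  +wl: 
  step 5. node 4  ⊔preds=111  new=011  old=000  +wl: 2
  step 6. node 5  ⊔preds=111  new=111  old=000  +wl: 4
  step 7. node 1  ⊔preds=111  new=111  stable
  step 8. node 2  ⊔preds=111  new=111  stable
  step 9. node 4  ⊔preds=111  new=011  stable

Least fixpoint reached:
  node 0: 111
  node 1: 111
  node 2: 111
  node 3: 111
  node 4: 011
  node 5: 111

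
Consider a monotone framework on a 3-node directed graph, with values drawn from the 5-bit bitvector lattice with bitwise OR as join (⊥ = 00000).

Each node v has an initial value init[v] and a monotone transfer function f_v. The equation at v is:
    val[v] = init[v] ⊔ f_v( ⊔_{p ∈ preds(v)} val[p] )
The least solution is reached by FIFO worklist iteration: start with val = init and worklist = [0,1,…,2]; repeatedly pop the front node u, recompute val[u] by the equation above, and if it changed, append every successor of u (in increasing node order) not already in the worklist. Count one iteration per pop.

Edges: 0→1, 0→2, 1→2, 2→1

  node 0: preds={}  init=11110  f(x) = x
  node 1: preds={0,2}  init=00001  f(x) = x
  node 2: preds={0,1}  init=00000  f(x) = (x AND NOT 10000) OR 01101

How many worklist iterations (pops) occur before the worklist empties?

4

Iteration log — 4 steps:
  step 1. node 0  ⊔preds=00000  new=11110  stable
  step 2. node 1  ⊔preds=11110  new=11111  old=00001  +wl: 
  step 3. node 2  ⊔preds=11111  new=01111  old=00000  +wl: 1
  step 4. node 1  ⊔preds=11111  new=11111  stable

Least fixpoint reached:
  node 0: 11110
  node 1: 11111
  node 2: 01111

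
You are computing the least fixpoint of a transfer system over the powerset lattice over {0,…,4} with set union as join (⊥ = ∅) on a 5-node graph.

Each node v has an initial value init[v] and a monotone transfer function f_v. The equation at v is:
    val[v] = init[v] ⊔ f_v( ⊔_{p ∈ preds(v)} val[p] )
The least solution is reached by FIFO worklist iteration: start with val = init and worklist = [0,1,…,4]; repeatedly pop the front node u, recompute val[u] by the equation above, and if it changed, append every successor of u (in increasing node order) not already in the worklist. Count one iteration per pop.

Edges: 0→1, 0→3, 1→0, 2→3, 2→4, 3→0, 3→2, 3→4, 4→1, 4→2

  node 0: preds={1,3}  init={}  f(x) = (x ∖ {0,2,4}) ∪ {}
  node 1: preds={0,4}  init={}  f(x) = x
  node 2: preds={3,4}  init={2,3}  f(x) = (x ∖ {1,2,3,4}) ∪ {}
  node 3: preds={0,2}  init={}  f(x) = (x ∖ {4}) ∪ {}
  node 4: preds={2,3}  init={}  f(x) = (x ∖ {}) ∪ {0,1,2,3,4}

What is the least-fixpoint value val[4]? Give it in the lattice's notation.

Iteration log — 17 steps:
  step 1. node 0  ⊔preds={}  new={}  stable
  step 2. node 1  ⊔preds={}  new={}  stable
  step 3. node 2  ⊔preds={}  new={2,3}  stable
  step 4. node 3  ⊔preds={2,3}  new={2,3}  old={}  +wl: 0,2
  step 5. node 4  ⊔preds={2,3}  new={0,1,2,3,4}  old={}  +wl: 1
  step 6. node 0  ⊔preds={2,3}  new={3}  old={}  +wl: 3
  step 7. node 2  ⊔preds={0,1,2,3,4}  new={0,2,3}  old={2,3}  +wl: 4
  step 8. node 1  ⊔preds={0,1,2,3,4}  new={0,1,2,3,4}  old={}  +wl: 0
  step 9. node 3  ⊔preds={0,2,3}  new={0,2,3}  old={2,3}  +wl: 2
  step 10. node 4  ⊔preds={0,2,3}  new={0,1,2,3,4}  stable
  step 11. node 0  ⊔preds={0,1,2,3,4}  new={1,3}  old={3}  +wl: 1,3
  step 12. node 2  ⊔preds={0,1,2,3,4}  new={0,2,3}  stable
  step 13. node 1  ⊔preds={0,1,2,3,4}  new={0,1,2,3,4}  stable
  step 14. node 3  ⊔preds={0,1,2,3}  new={0,1,2,3}  old={0,2,3}  +wl: 0,2,4
  step 15. node 0  ⊔preds={0,1,2,3,4}  new={1,3}  stable
  step 16. node 2  ⊔preds={0,1,2,3,4}  new={0,2,3}  stable
  step 17. node 4  ⊔preds={0,1,2,3}  new={0,1,2,3,4}  stable

Least fixpoint reached:
  node 0: {1,3}
  node 1: {0,1,2,3,4}
  node 2: {0,2,3}
  node 3: {0,1,2,3}
  node 4: {0,1,2,3,4}

{0,1,2,3,4}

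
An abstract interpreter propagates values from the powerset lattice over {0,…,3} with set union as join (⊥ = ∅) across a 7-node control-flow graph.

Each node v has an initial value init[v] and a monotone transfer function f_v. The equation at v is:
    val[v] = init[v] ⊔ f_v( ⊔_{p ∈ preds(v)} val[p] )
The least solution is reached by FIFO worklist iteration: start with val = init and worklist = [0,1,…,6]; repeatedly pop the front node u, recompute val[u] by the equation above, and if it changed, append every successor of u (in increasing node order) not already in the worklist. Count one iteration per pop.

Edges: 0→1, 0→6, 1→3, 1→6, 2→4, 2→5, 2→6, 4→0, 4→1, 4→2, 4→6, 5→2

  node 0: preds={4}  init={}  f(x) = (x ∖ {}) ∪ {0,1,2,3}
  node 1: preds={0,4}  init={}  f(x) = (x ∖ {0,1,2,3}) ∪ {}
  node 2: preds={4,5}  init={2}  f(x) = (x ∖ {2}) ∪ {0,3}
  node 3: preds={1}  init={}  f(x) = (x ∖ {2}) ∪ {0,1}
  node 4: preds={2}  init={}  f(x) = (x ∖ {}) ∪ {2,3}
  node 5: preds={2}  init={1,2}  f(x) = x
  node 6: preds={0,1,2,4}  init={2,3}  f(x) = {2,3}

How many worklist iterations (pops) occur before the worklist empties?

Worklist (10 pops):
  #1 pop 0: in={} → {0,1,2,3} (was {}); enqueue []
  #2 pop 1: in={0,1,2,3} → {} (no change)
  #3 pop 2: in={1,2} → {0,1,2,3} (was {2}); enqueue []
  #4 pop 3: in={} → {0,1} (was {}); enqueue []
  #5 pop 4: in={0,1,2,3} → {0,1,2,3} (was {}); enqueue [0,1,2]
  #6 pop 5: in={0,1,2,3} → {0,1,2,3} (was {1,2}); enqueue []
  #7 pop 6: in={0,1,2,3} → {2,3} (no change)
  #8 pop 0: in={0,1,2,3} → {0,1,2,3} (no change)
  #9 pop 1: in={0,1,2,3} → {} (no change)
  #10 pop 2: in={0,1,2,3} → {0,1,2,3} (no change)

Fixpoint:
  val[0] = {0,1,2,3}
  val[1] = {}
  val[2] = {0,1,2,3}
  val[3] = {0,1}
  val[4] = {0,1,2,3}
  val[5] = {0,1,2,3}
  val[6] = {2,3}

10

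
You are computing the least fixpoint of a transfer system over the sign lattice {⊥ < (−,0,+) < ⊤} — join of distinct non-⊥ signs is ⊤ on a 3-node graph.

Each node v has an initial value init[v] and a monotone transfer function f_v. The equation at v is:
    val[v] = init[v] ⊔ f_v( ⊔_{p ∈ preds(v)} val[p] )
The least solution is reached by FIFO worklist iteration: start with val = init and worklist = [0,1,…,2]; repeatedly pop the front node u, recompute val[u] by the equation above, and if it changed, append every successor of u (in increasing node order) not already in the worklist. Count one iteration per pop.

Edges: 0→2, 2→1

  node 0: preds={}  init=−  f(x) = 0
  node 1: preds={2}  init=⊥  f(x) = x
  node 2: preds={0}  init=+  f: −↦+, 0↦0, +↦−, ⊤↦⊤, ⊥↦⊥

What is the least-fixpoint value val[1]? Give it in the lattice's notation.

⊤

Worklist (4 pops):
  #1 pop 0: in=⊥ → ⊤ (was −); enqueue []
  #2 pop 1: in=+ → + (was ⊥); enqueue []
  #3 pop 2: in=⊤ → ⊤ (was +); enqueue [1]
  #4 pop 1: in=⊤ → ⊤ (was +); enqueue []

Fixpoint:
  val[0] = ⊤
  val[1] = ⊤
  val[2] = ⊤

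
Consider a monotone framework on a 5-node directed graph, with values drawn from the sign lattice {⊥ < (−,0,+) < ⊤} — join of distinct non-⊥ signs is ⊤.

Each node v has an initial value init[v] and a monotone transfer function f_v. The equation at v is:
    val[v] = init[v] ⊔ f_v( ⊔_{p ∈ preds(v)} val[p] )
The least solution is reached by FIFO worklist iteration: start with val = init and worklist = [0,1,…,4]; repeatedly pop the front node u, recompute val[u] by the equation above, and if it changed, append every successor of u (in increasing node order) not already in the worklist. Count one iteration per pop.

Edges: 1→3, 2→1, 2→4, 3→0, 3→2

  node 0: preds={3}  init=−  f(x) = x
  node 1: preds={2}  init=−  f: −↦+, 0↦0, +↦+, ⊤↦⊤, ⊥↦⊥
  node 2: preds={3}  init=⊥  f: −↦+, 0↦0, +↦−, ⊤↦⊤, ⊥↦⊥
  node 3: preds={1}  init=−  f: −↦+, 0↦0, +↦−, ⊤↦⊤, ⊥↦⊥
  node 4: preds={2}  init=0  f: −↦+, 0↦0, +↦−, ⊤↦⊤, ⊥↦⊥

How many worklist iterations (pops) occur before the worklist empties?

Worklist (11 pops):
  #1 pop 0: in=− → − (no change)
  #2 pop 1: in=⊥ → − (no change)
  #3 pop 2: in=− → + (was ⊥); enqueue [1]
  #4 pop 3: in=− → ⊤ (was −); enqueue [0,2]
  #5 pop 4: in=+ → ⊤ (was 0); enqueue []
  #6 pop 1: in=+ → ⊤ (was −); enqueue [3]
  #7 pop 0: in=⊤ → ⊤ (was −); enqueue []
  #8 pop 2: in=⊤ → ⊤ (was +); enqueue [1,4]
  #9 pop 3: in=⊤ → ⊤ (no change)
  #10 pop 1: in=⊤ → ⊤ (no change)
  #11 pop 4: in=⊤ → ⊤ (no change)

Fixpoint:
  val[0] = ⊤
  val[1] = ⊤
  val[2] = ⊤
  val[3] = ⊤
  val[4] = ⊤

11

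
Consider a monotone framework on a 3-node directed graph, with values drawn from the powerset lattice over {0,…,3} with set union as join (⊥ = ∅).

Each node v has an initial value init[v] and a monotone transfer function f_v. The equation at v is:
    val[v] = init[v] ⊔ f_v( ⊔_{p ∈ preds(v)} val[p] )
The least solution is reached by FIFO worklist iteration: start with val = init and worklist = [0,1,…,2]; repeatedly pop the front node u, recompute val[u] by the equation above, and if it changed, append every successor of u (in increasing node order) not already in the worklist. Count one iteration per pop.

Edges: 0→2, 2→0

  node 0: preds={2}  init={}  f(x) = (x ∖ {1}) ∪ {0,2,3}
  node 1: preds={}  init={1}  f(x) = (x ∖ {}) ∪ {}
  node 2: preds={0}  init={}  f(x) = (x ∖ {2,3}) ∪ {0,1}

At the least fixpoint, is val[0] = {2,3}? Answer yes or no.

Trace (4 dequeues):
  [1] u=0 | in {} | out {0,2,3} | prev {} | push {}
  [2] u=1 | in {} | out {1} | ==
  [3] u=2 | in {0,2,3} | out {0,1} | prev {} | push {0}
  [4] u=0 | in {0,1} | out {0,2,3} | ==

Converged values:
  [0] {0,2,3}
  [1] {1}
  [2] {0,1}

no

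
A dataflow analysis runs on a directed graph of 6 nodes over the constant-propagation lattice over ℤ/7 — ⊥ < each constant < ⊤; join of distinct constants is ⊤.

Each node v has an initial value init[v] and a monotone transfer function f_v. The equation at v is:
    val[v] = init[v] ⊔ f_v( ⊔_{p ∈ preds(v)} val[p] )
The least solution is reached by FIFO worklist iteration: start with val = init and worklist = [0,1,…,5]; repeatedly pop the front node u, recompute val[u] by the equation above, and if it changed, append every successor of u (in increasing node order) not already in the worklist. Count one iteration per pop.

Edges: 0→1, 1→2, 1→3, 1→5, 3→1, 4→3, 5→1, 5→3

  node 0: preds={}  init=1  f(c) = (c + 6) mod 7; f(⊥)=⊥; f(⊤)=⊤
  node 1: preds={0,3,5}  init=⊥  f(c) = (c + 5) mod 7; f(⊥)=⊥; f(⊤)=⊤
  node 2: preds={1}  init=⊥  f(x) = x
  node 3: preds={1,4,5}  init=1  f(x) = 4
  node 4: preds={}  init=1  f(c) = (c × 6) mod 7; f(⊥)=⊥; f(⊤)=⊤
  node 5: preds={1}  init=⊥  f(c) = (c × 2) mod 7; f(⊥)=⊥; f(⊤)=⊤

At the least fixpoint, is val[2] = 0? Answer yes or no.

no

Worklist (12 pops):
  #1 pop 0: in=⊥ → 1 (no change)
  #2 pop 1: in=1 → 6 (was ⊥); enqueue []
  #3 pop 2: in=6 → 6 (was ⊥); enqueue []
  #4 pop 3: in=⊤ → ⊤ (was 1); enqueue [1]
  #5 pop 4: in=⊥ → 1 (no change)
  #6 pop 5: in=6 → 5 (was ⊥); enqueue [3]
  #7 pop 1: in=⊤ → ⊤ (was 6); enqueue [2,5]
  #8 pop 3: in=⊤ → ⊤ (no change)
  #9 pop 2: in=⊤ → ⊤ (was 6); enqueue []
  #10 pop 5: in=⊤ → ⊤ (was 5); enqueue [1,3]
  #11 pop 1: in=⊤ → ⊤ (no change)
  #12 pop 3: in=⊤ → ⊤ (no change)

Fixpoint:
  val[0] = 1
  val[1] = ⊤
  val[2] = ⊤
  val[3] = ⊤
  val[4] = 1
  val[5] = ⊤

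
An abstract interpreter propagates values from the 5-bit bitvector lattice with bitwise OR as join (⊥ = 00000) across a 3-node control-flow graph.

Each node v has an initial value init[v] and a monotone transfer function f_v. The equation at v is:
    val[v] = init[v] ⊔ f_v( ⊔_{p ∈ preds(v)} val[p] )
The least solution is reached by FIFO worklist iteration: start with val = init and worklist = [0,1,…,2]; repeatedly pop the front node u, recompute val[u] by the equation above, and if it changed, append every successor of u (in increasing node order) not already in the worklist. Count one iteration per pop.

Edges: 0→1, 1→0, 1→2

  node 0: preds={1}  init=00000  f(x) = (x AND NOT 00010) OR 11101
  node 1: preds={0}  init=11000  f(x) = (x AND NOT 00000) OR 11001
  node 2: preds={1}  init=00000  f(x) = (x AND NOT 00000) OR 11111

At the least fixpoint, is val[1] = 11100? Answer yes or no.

Iteration log — 4 steps:
  step 1. node 0  ⊔preds=11000  new=11101  old=00000  +wl: 
  step 2. node 1  ⊔preds=11101  new=11101  old=11000  +wl: 0
  step 3. node 2  ⊔preds=11101  new=11111  old=00000  +wl: 
  step 4. node 0  ⊔preds=11101  new=11101  stable

Least fixpoint reached:
  node 0: 11101
  node 1: 11101
  node 2: 11111

no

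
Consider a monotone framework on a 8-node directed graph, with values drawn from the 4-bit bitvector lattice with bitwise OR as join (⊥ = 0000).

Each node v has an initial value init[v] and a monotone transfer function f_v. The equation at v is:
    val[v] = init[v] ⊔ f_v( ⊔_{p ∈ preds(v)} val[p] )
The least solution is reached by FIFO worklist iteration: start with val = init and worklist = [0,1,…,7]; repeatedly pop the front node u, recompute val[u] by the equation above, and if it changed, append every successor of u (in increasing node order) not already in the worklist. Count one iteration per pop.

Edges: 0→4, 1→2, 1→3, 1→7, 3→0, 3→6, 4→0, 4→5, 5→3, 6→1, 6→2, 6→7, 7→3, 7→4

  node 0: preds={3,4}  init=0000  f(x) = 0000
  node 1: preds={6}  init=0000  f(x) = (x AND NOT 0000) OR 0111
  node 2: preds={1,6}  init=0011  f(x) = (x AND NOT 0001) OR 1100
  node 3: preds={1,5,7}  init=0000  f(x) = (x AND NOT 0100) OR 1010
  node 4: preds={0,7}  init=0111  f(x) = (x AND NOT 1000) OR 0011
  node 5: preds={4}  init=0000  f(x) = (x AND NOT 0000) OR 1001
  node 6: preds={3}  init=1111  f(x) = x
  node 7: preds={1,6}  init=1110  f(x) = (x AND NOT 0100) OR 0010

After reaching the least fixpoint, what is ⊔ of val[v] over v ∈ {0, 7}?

1111

Iteration log — 11 steps:
  step 1. node 0  ⊔preds=0111  new=0000  stable
  step 2. node 1  ⊔preds=1111  new=1111  old=0000  +wl: 
  step 3. node 2  ⊔preds=1111  new=1111  old=0011  +wl: 
  step 4. node 3  ⊔preds=1111  new=1011  old=0000  +wl: 0
  step 5. node 4  ⊔preds=1110  new=0111  stable
  step 6. node 5  ⊔preds=0111  new=1111  old=0000  +wl: 3
  step 7. node 6  ⊔preds=1011  new=1111  stable
  step 8. node 7  ⊔preds=1111  new=1111  old=1110  +wl: 4
  step 9. node 0  ⊔preds=1111  new=0000  stable
  step 10. node 3  ⊔preds=1111  new=1011  stable
  step 11. node 4  ⊔preds=1111  new=0111  stable

Least fixpoint reached:
  node 0: 0000
  node 1: 1111
  node 2: 1111
  node 3: 1011
  node 4: 0111
  node 5: 1111
  node 6: 1111
  node 7: 1111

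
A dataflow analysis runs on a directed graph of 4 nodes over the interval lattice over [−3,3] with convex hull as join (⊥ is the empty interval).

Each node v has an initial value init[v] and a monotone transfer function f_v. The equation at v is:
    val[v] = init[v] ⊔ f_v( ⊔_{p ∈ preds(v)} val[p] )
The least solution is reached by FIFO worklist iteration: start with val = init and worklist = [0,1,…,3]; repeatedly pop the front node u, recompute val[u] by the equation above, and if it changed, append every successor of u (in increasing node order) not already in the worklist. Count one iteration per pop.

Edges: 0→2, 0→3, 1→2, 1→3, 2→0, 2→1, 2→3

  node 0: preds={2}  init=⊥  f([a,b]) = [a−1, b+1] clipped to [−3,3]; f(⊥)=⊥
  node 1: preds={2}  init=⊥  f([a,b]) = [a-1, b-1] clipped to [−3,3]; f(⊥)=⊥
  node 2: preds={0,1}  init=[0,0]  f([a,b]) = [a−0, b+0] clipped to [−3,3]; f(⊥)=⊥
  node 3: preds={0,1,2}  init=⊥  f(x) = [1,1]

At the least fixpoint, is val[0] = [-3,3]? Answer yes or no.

Trace (16 dequeues):
  [1] u=0 | in [0,0] | out [-1,1] | prev ⊥ | push {}
  [2] u=1 | in [0,0] | out [-1,-1] | prev ⊥ | push {}
  [3] u=2 | in [-1,1] | out [-1,1] | prev [0,0] | push {0,1}
  [4] u=3 | in [-1,1] | out [1,1] | prev ⊥ | push {}
  [5] u=0 | in [-1,1] | out [-2,2] | prev [-1,1] | push {2,3}
  [6] u=1 | in [-1,1] | out [-2,0] | prev [-1,-1] | push {}
  [7] u=2 | in [-2,2] | out [-2,2] | prev [-1,1] | push {0,1}
  [8] u=3 | in [-2,2] | out [1,1] | ==
  [9] u=0 | in [-2,2] | out [-3,3] | prev [-2,2] | push {2,3}
  [10] u=1 | in [-2,2] | out [-3,1] | prev [-2,0] | push {}
  [11] u=2 | in [-3,3] | out [-3,3] | prev [-2,2] | push {0,1}
  [12] u=3 | in [-3,3] | out [1,1] | ==
  [13] u=0 | in [-3,3] | out [-3,3] | ==
  [14] u=1 | in [-3,3] | out [-3,2] | prev [-3,1] | push {2,3}
  [15] u=2 | in [-3,3] | out [-3,3] | ==
  [16] u=3 | in [-3,3] | out [1,1] | ==

Converged values:
  [0] [-3,3]
  [1] [-3,2]
  [2] [-3,3]
  [3] [1,1]

yes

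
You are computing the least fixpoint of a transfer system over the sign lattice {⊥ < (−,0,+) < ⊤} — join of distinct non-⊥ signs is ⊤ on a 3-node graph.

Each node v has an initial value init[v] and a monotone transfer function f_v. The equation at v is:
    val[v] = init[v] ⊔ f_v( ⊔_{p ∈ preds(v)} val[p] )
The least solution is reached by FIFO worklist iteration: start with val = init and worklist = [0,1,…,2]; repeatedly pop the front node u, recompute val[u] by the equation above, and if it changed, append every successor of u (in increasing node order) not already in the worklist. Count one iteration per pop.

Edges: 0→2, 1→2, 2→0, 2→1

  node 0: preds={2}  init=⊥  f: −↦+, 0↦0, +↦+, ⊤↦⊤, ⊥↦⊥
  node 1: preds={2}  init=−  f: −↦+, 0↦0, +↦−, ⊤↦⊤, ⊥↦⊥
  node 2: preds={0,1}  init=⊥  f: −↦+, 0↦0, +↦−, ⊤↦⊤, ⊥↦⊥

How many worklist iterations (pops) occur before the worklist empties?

9

Trace (9 dequeues):
  [1] u=0 | in ⊥ | out ⊥ | ==
  [2] u=1 | in ⊥ | out − | ==
  [3] u=2 | in − | out + | prev ⊥ | push {0,1}
  [4] u=0 | in + | out + | prev ⊥ | push {2}
  [5] u=1 | in + | out − | ==
  [6] u=2 | in ⊤ | out ⊤ | prev + | push {0,1}
  [7] u=0 | in ⊤ | out ⊤ | prev + | push {2}
  [8] u=1 | in ⊤ | out ⊤ | prev − | push {}
  [9] u=2 | in ⊤ | out ⊤ | ==

Converged values:
  [0] ⊤
  [1] ⊤
  [2] ⊤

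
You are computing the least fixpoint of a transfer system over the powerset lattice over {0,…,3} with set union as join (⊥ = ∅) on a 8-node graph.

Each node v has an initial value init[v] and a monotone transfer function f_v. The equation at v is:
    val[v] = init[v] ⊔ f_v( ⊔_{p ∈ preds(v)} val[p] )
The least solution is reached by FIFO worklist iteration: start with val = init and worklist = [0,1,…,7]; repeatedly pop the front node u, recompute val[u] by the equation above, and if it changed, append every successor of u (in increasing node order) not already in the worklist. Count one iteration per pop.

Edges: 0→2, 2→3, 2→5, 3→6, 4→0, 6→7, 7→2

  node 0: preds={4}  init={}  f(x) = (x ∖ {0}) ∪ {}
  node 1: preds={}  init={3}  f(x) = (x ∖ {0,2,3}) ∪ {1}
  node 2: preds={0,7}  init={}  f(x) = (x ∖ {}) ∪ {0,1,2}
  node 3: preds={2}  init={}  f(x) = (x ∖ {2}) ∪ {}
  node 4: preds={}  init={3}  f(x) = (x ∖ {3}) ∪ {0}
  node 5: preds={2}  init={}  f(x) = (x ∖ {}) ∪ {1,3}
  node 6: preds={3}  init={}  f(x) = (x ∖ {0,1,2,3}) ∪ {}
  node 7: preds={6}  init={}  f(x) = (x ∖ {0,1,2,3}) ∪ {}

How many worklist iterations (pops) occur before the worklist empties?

Worklist (9 pops):
  #1 pop 0: in={3} → {3} (was {}); enqueue []
  #2 pop 1: in={} → {1,3} (was {3}); enqueue []
  #3 pop 2: in={3} → {0,1,2,3} (was {}); enqueue []
  #4 pop 3: in={0,1,2,3} → {0,1,3} (was {}); enqueue []
  #5 pop 4: in={} → {0,3} (was {3}); enqueue [0]
  #6 pop 5: in={0,1,2,3} → {0,1,2,3} (was {}); enqueue []
  #7 pop 6: in={0,1,3} → {} (no change)
  #8 pop 7: in={} → {} (no change)
  #9 pop 0: in={0,3} → {3} (no change)

Fixpoint:
  val[0] = {3}
  val[1] = {1,3}
  val[2] = {0,1,2,3}
  val[3] = {0,1,3}
  val[4] = {0,3}
  val[5] = {0,1,2,3}
  val[6] = {}
  val[7] = {}

9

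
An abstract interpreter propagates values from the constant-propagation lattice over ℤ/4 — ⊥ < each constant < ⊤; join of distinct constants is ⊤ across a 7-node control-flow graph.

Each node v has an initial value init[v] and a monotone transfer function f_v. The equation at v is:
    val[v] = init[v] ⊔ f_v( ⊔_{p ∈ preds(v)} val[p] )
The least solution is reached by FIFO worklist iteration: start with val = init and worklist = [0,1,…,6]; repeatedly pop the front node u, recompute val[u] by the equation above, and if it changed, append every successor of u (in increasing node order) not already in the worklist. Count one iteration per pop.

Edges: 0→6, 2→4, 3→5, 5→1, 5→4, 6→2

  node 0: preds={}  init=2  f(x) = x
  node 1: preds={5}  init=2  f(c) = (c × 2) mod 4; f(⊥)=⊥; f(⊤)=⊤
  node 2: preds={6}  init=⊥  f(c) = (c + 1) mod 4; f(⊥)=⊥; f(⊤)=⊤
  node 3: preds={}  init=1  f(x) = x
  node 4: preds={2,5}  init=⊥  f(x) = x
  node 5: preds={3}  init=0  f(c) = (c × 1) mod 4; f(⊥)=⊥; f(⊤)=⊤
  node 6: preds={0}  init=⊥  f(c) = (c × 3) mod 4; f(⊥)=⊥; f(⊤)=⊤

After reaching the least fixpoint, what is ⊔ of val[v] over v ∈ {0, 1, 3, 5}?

Trace (11 dequeues):
  [1] u=0 | in ⊥ | out 2 | ==
  [2] u=1 | in 0 | out ⊤ | prev 2 | push {}
  [3] u=2 | in ⊥ | out ⊥ | ==
  [4] u=3 | in ⊥ | out 1 | ==
  [5] u=4 | in 0 | out 0 | prev ⊥ | push {}
  [6] u=5 | in 1 | out ⊤ | prev 0 | push {1,4}
  [7] u=6 | in 2 | out 2 | prev ⊥ | push {2}
  [8] u=1 | in ⊤ | out ⊤ | ==
  [9] u=4 | in ⊤ | out ⊤ | prev 0 | push {}
  [10] u=2 | in 2 | out 3 | prev ⊥ | push {4}
  [11] u=4 | in ⊤ | out ⊤ | ==

Converged values:
  [0] 2
  [1] ⊤
  [2] 3
  [3] 1
  [4] ⊤
  [5] ⊤
  [6] 2

⊤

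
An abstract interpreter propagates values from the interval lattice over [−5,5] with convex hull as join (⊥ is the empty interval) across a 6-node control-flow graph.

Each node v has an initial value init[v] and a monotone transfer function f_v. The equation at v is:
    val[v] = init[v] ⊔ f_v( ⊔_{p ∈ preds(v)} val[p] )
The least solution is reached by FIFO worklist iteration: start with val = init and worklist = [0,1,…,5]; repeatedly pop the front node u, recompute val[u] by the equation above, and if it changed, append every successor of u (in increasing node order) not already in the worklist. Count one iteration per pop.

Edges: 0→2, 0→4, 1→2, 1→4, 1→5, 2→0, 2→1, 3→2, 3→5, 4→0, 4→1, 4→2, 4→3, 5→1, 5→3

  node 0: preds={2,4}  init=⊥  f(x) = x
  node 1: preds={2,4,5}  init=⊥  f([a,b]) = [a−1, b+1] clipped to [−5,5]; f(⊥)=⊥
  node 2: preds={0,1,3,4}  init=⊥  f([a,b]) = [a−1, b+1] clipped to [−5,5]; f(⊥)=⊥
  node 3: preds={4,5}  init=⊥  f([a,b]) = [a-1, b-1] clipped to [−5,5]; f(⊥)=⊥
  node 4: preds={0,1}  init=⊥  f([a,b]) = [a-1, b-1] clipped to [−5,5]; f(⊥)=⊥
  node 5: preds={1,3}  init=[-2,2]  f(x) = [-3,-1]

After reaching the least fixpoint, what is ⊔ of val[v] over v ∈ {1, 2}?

[-5,5]

Iteration log — 19 steps:
  step 1. node 0  ⊔preds=⊥  new=⊥  stable
  step 2. node 1  ⊔preds=[-2,2]  new=[-3,3]  old=⊥  +wl: 
  step 3. node 2  ⊔preds=[-3,3]  new=[-4,4]  old=⊥  +wl: 0,1
  step 4. node 3  ⊔preds=[-2,2]  new=[-3,1]  old=⊥  +wl: 2
  step 5. node 4  ⊔preds=[-3,3]  new=[-4,2]  old=⊥  +wl: 3
  step 6. node 5  ⊔preds=[-3,3]  new=[-3,2]  old=[-2,2]  +wl: 
  step 7. node 0  ⊔preds=[-4,4]  new=[-4,4]  old=⊥  +wl: 4
  step 8. node 1  ⊔preds=[-4,4]  new=[-5,5]  old=[-3,3]  +wl: 5
  step 9. node 2  ⊔preds=[-5,5]  new=[-5,5]  old=[-4,4]  +wl: 0,1
  step 10. node 3  ⊔preds=[-4,2]  new=[-5,1]  old=[-3,1]  +wl: 2
  step 11. node 4  ⊔preds=[-5,5]  new=[-5,4]  old=[-4,2]  +wl: 3
  step 12. node 5  ⊔preds=[-5,5]  new=[-3,2]  stable
  step 13. node 0  ⊔preds=[-5,5]  new=[-5,5]  old=[-4,4]  +wl: 4
  step 14. node 1  ⊔preds=[-5,5]  new=[-5,5]  stable
  step 15. node 2  ⊔preds=[-5,5]  new=[-5,5]  stable
  step 16. node 3  ⊔preds=[-5,4]  new=[-5,3]  old=[-5,1]  +wl: 2,5
  step 17. node 4  ⊔preds=[-5,5]  new=[-5,4]  stable
  step 18. node 2  ⊔preds=[-5,5]  new=[-5,5]  stable
  step 19. node 5  ⊔preds=[-5,5]  new=[-3,2]  stable

Least fixpoint reached:
  node 0: [-5,5]
  node 1: [-5,5]
  node 2: [-5,5]
  node 3: [-5,3]
  node 4: [-5,4]
  node 5: [-3,2]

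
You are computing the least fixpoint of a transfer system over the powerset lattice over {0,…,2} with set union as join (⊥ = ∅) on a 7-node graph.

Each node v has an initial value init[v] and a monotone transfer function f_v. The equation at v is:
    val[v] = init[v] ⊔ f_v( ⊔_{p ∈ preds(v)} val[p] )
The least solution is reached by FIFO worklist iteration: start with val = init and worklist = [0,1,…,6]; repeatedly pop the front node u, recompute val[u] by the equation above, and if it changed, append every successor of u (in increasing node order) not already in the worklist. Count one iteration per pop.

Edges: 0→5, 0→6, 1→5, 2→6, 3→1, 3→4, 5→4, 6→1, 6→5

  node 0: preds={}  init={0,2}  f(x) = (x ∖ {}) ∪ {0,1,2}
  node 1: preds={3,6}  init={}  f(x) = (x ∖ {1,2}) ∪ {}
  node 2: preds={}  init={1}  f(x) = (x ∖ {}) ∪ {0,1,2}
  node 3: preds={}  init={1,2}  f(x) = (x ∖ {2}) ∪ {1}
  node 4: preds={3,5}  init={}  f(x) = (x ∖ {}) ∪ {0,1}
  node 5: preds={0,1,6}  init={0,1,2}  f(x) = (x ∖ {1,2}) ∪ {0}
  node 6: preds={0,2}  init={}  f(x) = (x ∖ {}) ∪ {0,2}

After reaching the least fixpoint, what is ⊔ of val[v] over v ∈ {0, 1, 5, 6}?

Iteration log — 9 steps:
  step 1. node 0  ⊔preds={}  new={0,1,2}  old={0,2}  +wl: 
  step 2. node 1  ⊔preds={1,2}  new={}  stable
  step 3. node 2  ⊔preds={}  new={0,1,2}  old={1}  +wl: 
  step 4. node 3  ⊔preds={}  new={1,2}  stable
  step 5. node 4  ⊔preds={0,1,2}  new={0,1,2}  old={}  +wl: 
  step 6. node 5  ⊔preds={0,1,2}  new={0,1,2}  stable
  step 7. node 6  ⊔preds={0,1,2}  new={0,1,2}  old={}  +wl: 1,5
  step 8. node 1  ⊔preds={0,1,2}  new={0}  old={}  +wl: 
  step 9. node 5  ⊔preds={0,1,2}  new={0,1,2}  stable

Least fixpoint reached:
  node 0: {0,1,2}
  node 1: {0}
  node 2: {0,1,2}
  node 3: {1,2}
  node 4: {0,1,2}
  node 5: {0,1,2}
  node 6: {0,1,2}

{0,1,2}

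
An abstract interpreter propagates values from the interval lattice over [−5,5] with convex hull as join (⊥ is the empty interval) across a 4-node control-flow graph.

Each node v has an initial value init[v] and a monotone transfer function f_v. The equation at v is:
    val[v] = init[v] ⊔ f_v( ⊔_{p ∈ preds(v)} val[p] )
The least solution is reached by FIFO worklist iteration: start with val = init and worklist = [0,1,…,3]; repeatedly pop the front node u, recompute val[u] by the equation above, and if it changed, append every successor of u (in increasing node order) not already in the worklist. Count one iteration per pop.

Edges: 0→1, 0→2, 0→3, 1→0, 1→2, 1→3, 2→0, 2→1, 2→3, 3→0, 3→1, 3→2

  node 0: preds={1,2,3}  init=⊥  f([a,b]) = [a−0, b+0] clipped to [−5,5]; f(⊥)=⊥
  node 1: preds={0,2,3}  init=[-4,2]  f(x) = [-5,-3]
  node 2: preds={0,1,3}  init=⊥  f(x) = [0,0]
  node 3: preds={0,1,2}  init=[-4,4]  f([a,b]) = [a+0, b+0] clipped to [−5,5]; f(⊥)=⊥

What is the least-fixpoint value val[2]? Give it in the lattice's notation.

Worklist (8 pops):
  #1 pop 0: in=[-4,4] → [-4,4] (was ⊥); enqueue []
  #2 pop 1: in=[-4,4] → [-5,2] (was [-4,2]); enqueue [0]
  #3 pop 2: in=[-5,4] → [0,0] (was ⊥); enqueue [1]
  #4 pop 3: in=[-5,4] → [-5,4] (was [-4,4]); enqueue [2]
  #5 pop 0: in=[-5,4] → [-5,4] (was [-4,4]); enqueue [3]
  #6 pop 1: in=[-5,4] → [-5,2] (no change)
  #7 pop 2: in=[-5,4] → [0,0] (no change)
  #8 pop 3: in=[-5,4] → [-5,4] (no change)

Fixpoint:
  val[0] = [-5,4]
  val[1] = [-5,2]
  val[2] = [0,0]
  val[3] = [-5,4]

[0,0]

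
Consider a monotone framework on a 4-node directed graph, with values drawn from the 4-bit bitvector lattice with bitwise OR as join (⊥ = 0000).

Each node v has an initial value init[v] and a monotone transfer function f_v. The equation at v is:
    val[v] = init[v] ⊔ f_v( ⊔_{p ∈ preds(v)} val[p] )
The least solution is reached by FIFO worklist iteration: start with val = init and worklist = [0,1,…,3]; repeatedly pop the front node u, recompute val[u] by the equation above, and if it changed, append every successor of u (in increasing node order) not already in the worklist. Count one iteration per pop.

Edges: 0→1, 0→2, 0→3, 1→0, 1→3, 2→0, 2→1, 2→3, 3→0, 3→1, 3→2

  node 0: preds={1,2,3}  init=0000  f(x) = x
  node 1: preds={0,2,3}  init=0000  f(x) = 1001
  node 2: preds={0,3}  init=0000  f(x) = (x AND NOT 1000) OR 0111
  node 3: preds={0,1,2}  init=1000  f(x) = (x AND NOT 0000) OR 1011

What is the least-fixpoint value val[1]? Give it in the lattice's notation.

Iteration log — 8 steps:
  step 1. node 0  ⊔preds=1000  new=1000  old=0000  +wl: 
  step 2. node 1  ⊔preds=1000  new=1001  old=0000  +wl: 0
  step 3. node 2  ⊔preds=1000  new=0111  old=0000  +wl: 1
  step 4. node 3  ⊔preds=1111  new=1111  old=1000  +wl: 2
  step 5. node 0  ⊔preds=1111  new=1111  old=1000  +wl: 3
  step 6. node 1  ⊔preds=1111  new=1001  stable
  step 7. node 2  ⊔preds=1111  new=0111  stable
  step 8. node 3  ⊔preds=1111  new=1111  stable

Least fixpoint reached:
  node 0: 1111
  node 1: 1001
  node 2: 0111
  node 3: 1111

1001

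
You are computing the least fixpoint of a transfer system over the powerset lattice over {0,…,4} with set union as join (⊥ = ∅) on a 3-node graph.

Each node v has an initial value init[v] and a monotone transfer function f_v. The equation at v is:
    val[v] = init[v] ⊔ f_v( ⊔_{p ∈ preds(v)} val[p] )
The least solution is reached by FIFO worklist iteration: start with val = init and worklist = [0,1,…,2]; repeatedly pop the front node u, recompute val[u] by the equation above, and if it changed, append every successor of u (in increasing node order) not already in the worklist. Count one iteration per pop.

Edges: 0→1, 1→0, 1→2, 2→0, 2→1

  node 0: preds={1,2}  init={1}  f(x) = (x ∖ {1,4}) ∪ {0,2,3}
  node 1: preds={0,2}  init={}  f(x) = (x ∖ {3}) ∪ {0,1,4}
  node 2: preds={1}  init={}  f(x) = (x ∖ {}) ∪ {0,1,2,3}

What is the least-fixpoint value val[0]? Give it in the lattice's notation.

Worklist (5 pops):
  #1 pop 0: in={} → {0,1,2,3} (was {1}); enqueue []
  #2 pop 1: in={0,1,2,3} → {0,1,2,4} (was {}); enqueue [0]
  #3 pop 2: in={0,1,2,4} → {0,1,2,3,4} (was {}); enqueue [1]
  #4 pop 0: in={0,1,2,3,4} → {0,1,2,3} (no change)
  #5 pop 1: in={0,1,2,3,4} → {0,1,2,4} (no change)

Fixpoint:
  val[0] = {0,1,2,3}
  val[1] = {0,1,2,4}
  val[2] = {0,1,2,3,4}

{0,1,2,3}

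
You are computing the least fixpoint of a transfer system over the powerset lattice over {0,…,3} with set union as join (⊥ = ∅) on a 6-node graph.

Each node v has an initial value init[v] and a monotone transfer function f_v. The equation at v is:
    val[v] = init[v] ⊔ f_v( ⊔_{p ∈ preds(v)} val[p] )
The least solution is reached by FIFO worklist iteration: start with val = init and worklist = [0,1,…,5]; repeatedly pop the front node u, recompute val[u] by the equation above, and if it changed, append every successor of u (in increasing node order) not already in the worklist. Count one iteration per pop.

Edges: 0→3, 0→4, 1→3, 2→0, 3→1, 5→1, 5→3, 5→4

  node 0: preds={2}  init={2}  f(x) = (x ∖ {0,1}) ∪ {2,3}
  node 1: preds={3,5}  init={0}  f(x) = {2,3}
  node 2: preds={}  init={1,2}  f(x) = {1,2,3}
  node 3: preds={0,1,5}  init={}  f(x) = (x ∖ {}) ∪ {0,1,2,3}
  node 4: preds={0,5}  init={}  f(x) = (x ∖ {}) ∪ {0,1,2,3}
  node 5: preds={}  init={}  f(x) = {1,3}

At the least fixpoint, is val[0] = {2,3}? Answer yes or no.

Iteration log — 10 steps:
  step 1. node 0  ⊔preds={1,2}  new={2,3}  old={2}  +wl: 
  step 2. node 1  ⊔preds={}  new={0,2,3}  old={0}  +wl: 
  step 3. node 2  ⊔preds={}  new={1,2,3}  old={1,2}  +wl: 0
  step 4. node 3  ⊔preds={0,2,3}  new={0,1,2,3}  old={}  +wl: 1
  step 5. node 4  ⊔preds={2,3}  new={0,1,2,3}  old={}  +wl: 
  step 6. node 5  ⊔preds={}  new={1,3}  old={}  +wl: 3,4
  step 7. node 0  ⊔preds={1,2,3}  new={2,3}  stable
  step 8. node 1  ⊔preds={0,1,2,3}  new={0,2,3}  stable
  step 9. node 3  ⊔preds={0,1,2,3}  new={0,1,2,3}  stable
  step 10. node 4  ⊔preds={1,2,3}  new={0,1,2,3}  stable

Least fixpoint reached:
  node 0: {2,3}
  node 1: {0,2,3}
  node 2: {1,2,3}
  node 3: {0,1,2,3}
  node 4: {0,1,2,3}
  node 5: {1,3}

yes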